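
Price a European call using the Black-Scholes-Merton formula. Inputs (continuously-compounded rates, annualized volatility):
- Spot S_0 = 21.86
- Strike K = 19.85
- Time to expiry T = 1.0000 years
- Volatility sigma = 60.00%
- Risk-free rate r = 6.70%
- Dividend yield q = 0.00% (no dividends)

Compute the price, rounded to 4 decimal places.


d1 = (ln(S/K) + (r - q + 0.5*sigma^2) * T) / (sigma * sqrt(T)) = 0.57242413
d2 = d1 - sigma * sqrt(T) = -0.02757587
exp(-rT) = 0.93519520; exp(-qT) = 1.00000000
C = S_0 * exp(-qT) * N(d1) - K * exp(-rT) * N(d2)
N(d1) = 0.71648266; N(d2) = 0.48900021
C = 21.8600 * 1.00000000 * 0.71648266 - 19.8500 * 0.93519520 * 0.48900021 = 6.5847

Answer: Price = 6.5847


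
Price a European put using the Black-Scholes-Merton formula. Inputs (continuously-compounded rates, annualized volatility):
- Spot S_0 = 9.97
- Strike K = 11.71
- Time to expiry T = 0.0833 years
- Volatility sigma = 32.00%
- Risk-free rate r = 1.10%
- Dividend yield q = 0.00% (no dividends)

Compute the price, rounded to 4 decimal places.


Answer: Price = 1.7461

Derivation:
d1 = (ln(S/K) + (r - q + 0.5*sigma^2) * T) / (sigma * sqrt(T)) = -1.68563703
d2 = d1 - sigma * sqrt(T) = -1.77799460
exp(-rT) = 0.99908412; exp(-qT) = 1.00000000
P = K * exp(-rT) * N(-d2) - S_0 * exp(-qT) * N(-d1)
N(-d1) = 0.95406713; N(-d2) = 0.96229763
P = 11.7100 * 0.99908412 * 0.96229763 - 9.9700 * 1.00000000 * 0.95406713 = 1.7461


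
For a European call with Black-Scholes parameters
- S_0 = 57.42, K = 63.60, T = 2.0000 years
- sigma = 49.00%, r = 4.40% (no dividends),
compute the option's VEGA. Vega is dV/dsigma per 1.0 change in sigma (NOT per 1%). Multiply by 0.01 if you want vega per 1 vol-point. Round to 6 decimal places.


Answer: Vega = 30.719651

Derivation:
d1 = 0.3259606472; d2 = -0.3670039984
phi(d1) = 0.3783015292; exp(-qT) = 1.0000000000; exp(-rT) = 0.9157608767
Vega = S * exp(-qT) * phi(d1) * sqrt(T) = 57.4200 * 1.0000000000 * 0.3783015292 * 1.4142135624 = 30.719651


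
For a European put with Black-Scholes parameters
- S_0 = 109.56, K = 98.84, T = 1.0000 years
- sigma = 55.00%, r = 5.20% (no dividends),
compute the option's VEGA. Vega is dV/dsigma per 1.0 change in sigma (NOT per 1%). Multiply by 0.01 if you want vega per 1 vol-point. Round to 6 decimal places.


d1 = 0.5567635696; d2 = 0.0067635696
phi(d1) = 0.3416626715; exp(-qT) = 1.0000000000; exp(-rT) = 0.9493288668
Vega = S * exp(-qT) * phi(d1) * sqrt(T) = 109.5600 * 1.0000000000 * 0.3416626715 * 1.0000000000 = 37.432562

Answer: Vega = 37.432562


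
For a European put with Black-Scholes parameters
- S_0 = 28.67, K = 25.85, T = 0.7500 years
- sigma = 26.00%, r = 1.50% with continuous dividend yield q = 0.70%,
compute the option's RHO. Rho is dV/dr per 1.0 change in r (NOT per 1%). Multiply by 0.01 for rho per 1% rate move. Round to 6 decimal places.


Answer: Rho = -6.790958

Derivation:
d1 = 0.5990705369; d2 = 0.3739039319
phi(d1) = 0.3334103427; exp(-qT) = 0.9947637572; exp(-rT) = 0.9888130446
N(-d2) = 0.3542378955
Rho = -K*T*exp(-rT)*N(-d2) = -25.8500 * 0.7500 * 0.9888130446 * 0.3542378955 = -6.790958


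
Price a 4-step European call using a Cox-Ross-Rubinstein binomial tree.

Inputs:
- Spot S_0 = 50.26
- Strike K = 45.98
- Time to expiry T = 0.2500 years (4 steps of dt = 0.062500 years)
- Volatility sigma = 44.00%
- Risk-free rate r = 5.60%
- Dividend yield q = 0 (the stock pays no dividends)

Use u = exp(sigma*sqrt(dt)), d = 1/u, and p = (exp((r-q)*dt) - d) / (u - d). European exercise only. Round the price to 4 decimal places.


dt = T/N = 0.062500
u = exp(sigma*sqrt(dt)) = 1.116278; d = 1/u = 0.895834
p = (exp((r-q)*dt) - d) / (u - d) = 0.488433
Discount per step: exp(-r*dt) = 0.996506
Stock lattice S(k, i) with i counting down-moves:
  k=0: S(0,0) = 50.2600
  k=1: S(1,0) = 56.1041; S(1,1) = 45.0246
  k=2: S(2,0) = 62.6278; S(2,1) = 50.2600; S(2,2) = 40.3346
  k=3: S(3,0) = 69.9101; S(3,1) = 56.1041; S(3,2) = 45.0246; S(3,3) = 36.1331
  k=4: S(4,0) = 78.0391; S(4,1) = 62.6278; S(4,2) = 50.2600; S(4,3) = 40.3346; S(4,4) = 32.3693
Terminal payoffs V(N, i) = max(S_T - K, 0):
  V(4,0) = 32.059065; V(4,1) = 16.647816; V(4,2) = 4.280000; V(4,3) = 0.000000; V(4,4) = 0.000000
Backward induction: V(k, i) = exp(-r*dt) * [p * V(k+1, i) + (1-p) * V(k+1, i+1)].
  V(3,0) = exp(-r*dt) * [p*32.059065 + (1-p)*16.647816] = 24.090707
  V(3,1) = exp(-r*dt) * [p*16.647816 + (1-p)*4.280000] = 10.284785
  V(3,2) = exp(-r*dt) * [p*4.280000 + (1-p)*0.000000] = 2.083187
  V(3,3) = exp(-r*dt) * [p*0.000000 + (1-p)*0.000000] = 0.000000
  V(2,0) = exp(-r*dt) * [p*24.090707 + (1-p)*10.284785] = 16.968553
  V(2,1) = exp(-r*dt) * [p*10.284785 + (1-p)*2.083187] = 6.067840
  V(2,2) = exp(-r*dt) * [p*2.083187 + (1-p)*0.000000] = 1.013942
  V(1,0) = exp(-r*dt) * [p*16.968553 + (1-p)*6.067840] = 11.352300
  V(1,1) = exp(-r*dt) * [p*6.067840 + (1-p)*1.013942] = 3.470263
  V(0,0) = exp(-r*dt) * [p*11.352300 + (1-p)*3.470263] = 7.294531

Answer: Price = V(0,0) = 7.2945


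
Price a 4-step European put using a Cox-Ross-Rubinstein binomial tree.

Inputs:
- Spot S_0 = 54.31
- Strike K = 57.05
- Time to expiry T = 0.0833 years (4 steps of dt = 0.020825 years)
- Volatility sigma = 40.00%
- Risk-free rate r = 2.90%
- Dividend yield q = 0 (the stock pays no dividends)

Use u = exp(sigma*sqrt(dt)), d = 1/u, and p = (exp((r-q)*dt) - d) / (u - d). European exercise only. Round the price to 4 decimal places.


dt = T/N = 0.020825
u = exp(sigma*sqrt(dt)) = 1.059422; d = 1/u = 0.943911
p = (exp((r-q)*dt) - d) / (u - d) = 0.490803
Discount per step: exp(-r*dt) = 0.999396
Stock lattice S(k, i) with i counting down-moves:
  k=0: S(0,0) = 54.3100
  k=1: S(1,0) = 57.5372; S(1,1) = 51.2638
  k=2: S(2,0) = 60.9562; S(2,1) = 54.3100; S(2,2) = 48.3885
  k=3: S(3,0) = 64.5783; S(3,1) = 57.5372; S(3,2) = 51.2638; S(3,3) = 45.6744
  k=4: S(4,0) = 68.4157; S(4,1) = 60.9562; S(4,2) = 54.3100; S(4,3) = 48.3885; S(4,4) = 43.1126
Terminal payoffs V(N, i) = max(K - S_T, 0):
  V(4,0) = 0.000000; V(4,1) = 0.000000; V(4,2) = 2.740000; V(4,3) = 8.661537; V(4,4) = 13.937436
Backward induction: V(k, i) = exp(-r*dt) * [p * V(k+1, i) + (1-p) * V(k+1, i+1)].
  V(3,0) = exp(-r*dt) * [p*0.000000 + (1-p)*0.000000] = 0.000000
  V(3,1) = exp(-r*dt) * [p*0.000000 + (1-p)*2.740000] = 1.394357
  V(3,2) = exp(-r*dt) * [p*2.740000 + (1-p)*8.661537] = 5.751754
  V(3,3) = exp(-r*dt) * [p*8.661537 + (1-p)*13.937436] = 11.341158
  V(2,0) = exp(-r*dt) * [p*0.000000 + (1-p)*1.394357] = 0.709574
  V(2,1) = exp(-r*dt) * [p*1.394357 + (1-p)*5.751754] = 3.610949
  V(2,2) = exp(-r*dt) * [p*5.751754 + (1-p)*11.341158] = 8.592671
  V(1,0) = exp(-r*dt) * [p*0.709574 + (1-p)*3.610949] = 2.185625
  V(1,1) = exp(-r*dt) * [p*3.610949 + (1-p)*8.592671] = 6.143915
  V(0,0) = exp(-r*dt) * [p*2.185625 + (1-p)*6.143915] = 4.198638

Answer: Price = V(0,0) = 4.1986


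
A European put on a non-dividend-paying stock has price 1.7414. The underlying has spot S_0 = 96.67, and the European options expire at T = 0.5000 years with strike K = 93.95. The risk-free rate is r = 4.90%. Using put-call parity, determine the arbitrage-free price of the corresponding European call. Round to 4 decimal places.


Answer: Call price = 6.7352

Derivation:
Put-call parity: C - P = S_0 * exp(-qT) - K * exp(-rT).
S_0 * exp(-qT) = 96.6700 * 1.00000000 = 96.67000000
K * exp(-rT) = 93.9500 * 0.97579769 = 91.67619287
C = P + S*exp(-qT) - K*exp(-rT)
C = 1.7414 + 96.67000000 - 91.67619287 = 6.7352


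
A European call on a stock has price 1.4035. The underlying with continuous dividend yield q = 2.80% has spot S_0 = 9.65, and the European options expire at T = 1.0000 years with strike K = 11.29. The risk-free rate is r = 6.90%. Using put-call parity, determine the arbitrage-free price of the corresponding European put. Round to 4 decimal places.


Put-call parity: C - P = S_0 * exp(-qT) - K * exp(-rT).
S_0 * exp(-qT) = 9.6500 * 0.97238837 = 9.38354774
K * exp(-rT) = 11.2900 * 0.93332668 = 10.53725822
P = C - S*exp(-qT) + K*exp(-rT)
P = 1.4035 - 9.38354774 + 10.53725822 = 2.5572

Answer: Put price = 2.5572


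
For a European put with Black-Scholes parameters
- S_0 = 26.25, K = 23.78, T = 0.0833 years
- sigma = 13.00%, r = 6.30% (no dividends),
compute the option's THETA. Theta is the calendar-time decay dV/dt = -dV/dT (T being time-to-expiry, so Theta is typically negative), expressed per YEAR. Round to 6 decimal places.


d1 = 2.7924347924; d2 = 2.7549145312
phi(d1) = 0.0080846784; exp(-qT) = 1.0000000000; exp(-rT) = 0.9947658462
Theta = -S*exp(-qT)*phi(d1)*sigma/(2*sqrt(T)) + r*K*exp(-rT)*N(-d2) - q*S*exp(-qT)*N(-d1)
N(-d1) = 0.0026156505; N(-d2) = 0.0029353735; sqrt(T) = 0.2886173938
Term 1 = -26.2500 * 1.0000000000 * 0.0080846784 * 0.1300 / (2 * 0.2886173938) = -0.0477950491
Term 2 = 0.0630 * 23.7800 * 0.9947658462 * 0.0029353735 = 0.0043745827
Term 3 = 0 (no dividend yield, q = 0)
Theta = -0.0477950491 + (0.0043745827) + (0.0000000000) = -0.043420

Answer: Theta = -0.043420


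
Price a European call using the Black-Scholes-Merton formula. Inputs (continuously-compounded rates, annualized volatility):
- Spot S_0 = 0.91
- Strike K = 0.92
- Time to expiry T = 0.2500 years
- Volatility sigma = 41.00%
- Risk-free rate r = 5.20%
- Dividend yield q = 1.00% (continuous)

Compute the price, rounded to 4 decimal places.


d1 = (ln(S/K) + (r - q + 0.5*sigma^2) * T) / (sigma * sqrt(T)) = 0.10040697
d2 = d1 - sigma * sqrt(T) = -0.10459303
exp(-rT) = 0.98708414; exp(-qT) = 0.99750312
C = S_0 * exp(-qT) * N(d1) - K * exp(-rT) * N(d2)
N(d1) = 0.53998938; N(d2) = 0.45834937
C = 0.9100 * 0.99750312 * 0.53998938 - 0.9200 * 0.98708414 * 0.45834937 = 0.0739

Answer: Price = 0.0739


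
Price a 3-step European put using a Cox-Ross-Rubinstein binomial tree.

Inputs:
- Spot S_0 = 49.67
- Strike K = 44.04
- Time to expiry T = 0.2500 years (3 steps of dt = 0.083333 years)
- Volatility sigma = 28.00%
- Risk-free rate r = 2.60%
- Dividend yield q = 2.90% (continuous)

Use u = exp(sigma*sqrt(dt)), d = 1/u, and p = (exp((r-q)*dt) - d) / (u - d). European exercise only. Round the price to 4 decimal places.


Answer: Price = V(0,0) = 0.7147

Derivation:
dt = T/N = 0.083333
u = exp(sigma*sqrt(dt)) = 1.084186; d = 1/u = 0.922351
p = (exp((r-q)*dt) - d) / (u - d) = 0.478259
Discount per step: exp(-r*dt) = 0.997836
Stock lattice S(k, i) with i counting down-moves:
  k=0: S(0,0) = 49.6700
  k=1: S(1,0) = 53.8515; S(1,1) = 45.8132
  k=2: S(2,0) = 58.3850; S(2,1) = 49.6700; S(2,2) = 42.2559
  k=3: S(3,0) = 63.3002; S(3,1) = 53.8515; S(3,2) = 45.8132; S(3,3) = 38.9748
Terminal payoffs V(N, i) = max(K - S_T, 0):
  V(3,0) = 0.000000; V(3,1) = 0.000000; V(3,2) = 0.000000; V(3,3) = 5.065249
Backward induction: V(k, i) = exp(-r*dt) * [p * V(k+1, i) + (1-p) * V(k+1, i+1)].
  V(2,0) = exp(-r*dt) * [p*0.000000 + (1-p)*0.000000] = 0.000000
  V(2,1) = exp(-r*dt) * [p*0.000000 + (1-p)*0.000000] = 0.000000
  V(2,2) = exp(-r*dt) * [p*0.000000 + (1-p)*5.065249] = 2.637028
  V(1,0) = exp(-r*dt) * [p*0.000000 + (1-p)*0.000000] = 0.000000
  V(1,1) = exp(-r*dt) * [p*0.000000 + (1-p)*2.637028] = 1.372867
  V(0,0) = exp(-r*dt) * [p*0.000000 + (1-p)*1.372867] = 0.714731


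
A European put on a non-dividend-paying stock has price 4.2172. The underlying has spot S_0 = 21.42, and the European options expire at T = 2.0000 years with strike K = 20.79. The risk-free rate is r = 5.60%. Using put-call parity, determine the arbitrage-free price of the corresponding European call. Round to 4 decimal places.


Put-call parity: C - P = S_0 * exp(-qT) - K * exp(-rT).
S_0 * exp(-qT) = 21.4200 * 1.00000000 = 21.42000000
K * exp(-rT) = 20.7900 * 0.89404426 = 18.58718011
C = P + S*exp(-qT) - K*exp(-rT)
C = 4.2172 + 21.42000000 - 18.58718011 = 7.0500

Answer: Call price = 7.0500


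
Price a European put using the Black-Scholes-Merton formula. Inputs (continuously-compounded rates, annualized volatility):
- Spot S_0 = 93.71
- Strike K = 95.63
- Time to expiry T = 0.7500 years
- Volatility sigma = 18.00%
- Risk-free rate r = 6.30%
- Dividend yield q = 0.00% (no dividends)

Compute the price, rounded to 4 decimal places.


Answer: Price = 4.5832

Derivation:
d1 = (ln(S/K) + (r - q + 0.5*sigma^2) * T) / (sigma * sqrt(T)) = 0.25094420
d2 = d1 - sigma * sqrt(T) = 0.09505962
exp(-rT) = 0.95384891; exp(-qT) = 1.00000000
P = K * exp(-rT) * N(-d2) - S_0 * exp(-qT) * N(-d1)
N(-d1) = 0.40092863; N(-d2) = 0.46213373
P = 95.6300 * 0.95384891 * 0.46213373 - 93.7100 * 1.00000000 * 0.40092863 = 4.5832


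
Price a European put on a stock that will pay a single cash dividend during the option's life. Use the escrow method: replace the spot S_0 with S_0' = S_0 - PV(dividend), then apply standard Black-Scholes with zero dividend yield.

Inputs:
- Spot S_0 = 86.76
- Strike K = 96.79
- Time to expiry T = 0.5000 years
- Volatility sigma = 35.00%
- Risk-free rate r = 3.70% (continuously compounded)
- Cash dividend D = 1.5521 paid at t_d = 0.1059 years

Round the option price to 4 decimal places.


Answer: Price = 14.6155

Derivation:
PV(D) = D * exp(-r * t_d) = 1.5521 * 0.99608937 = 1.54603031
S_0' = S_0 - PV(D) = 86.7600 - 1.54603031 = 85.21396969
d1 = (ln(S_0'/K) + (r + sigma^2/2)*T) / (sigma*sqrt(T)) = -0.31619108
d2 = d1 - sigma*sqrt(T) = -0.56367845
exp(-rT) = 0.98167007
N(-d1) = 0.62407126; N(-d2) = 0.71351351
P = K * exp(-rT) * N(-d2) - S_0' * N(-d1) = 96.7900 * 0.98167007 * 0.71351351 - 85.21396969 * 0.62407126 = 14.6155


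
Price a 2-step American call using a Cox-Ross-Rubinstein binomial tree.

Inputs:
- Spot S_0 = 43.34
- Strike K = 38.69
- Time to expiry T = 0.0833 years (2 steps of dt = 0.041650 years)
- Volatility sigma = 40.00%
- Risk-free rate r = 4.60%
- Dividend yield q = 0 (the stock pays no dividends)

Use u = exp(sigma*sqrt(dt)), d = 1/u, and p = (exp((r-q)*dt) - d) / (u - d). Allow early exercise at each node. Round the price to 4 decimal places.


dt = T/N = 0.041650
u = exp(sigma*sqrt(dt)) = 1.085058; d = 1/u = 0.921610
p = (exp((r-q)*dt) - d) / (u - d) = 0.491336
Discount per step: exp(-r*dt) = 0.998086
Stock lattice S(k, i) with i counting down-moves:
  k=0: S(0,0) = 43.3400
  k=1: S(1,0) = 47.0264; S(1,1) = 39.9426
  k=2: S(2,0) = 51.0264; S(2,1) = 43.3400; S(2,2) = 36.8115
Terminal payoffs V(N, i) = max(S_T - K, 0):
  V(2,0) = 12.336375; V(2,1) = 4.650000; V(2,2) = 0.000000
Backward induction: V(k, i) = exp(-r*dt) * [p * V(k+1, i) + (1-p) * V(k+1, i+1)]; then take max(V_cont, immediate exercise) for American.
  V(1,0) = exp(-r*dt) * [p*12.336375 + (1-p)*4.650000] = 8.410464; exercise = 8.336408; V(1,0) = max -> 8.410464
  V(1,1) = exp(-r*dt) * [p*4.650000 + (1-p)*0.000000] = 2.280339; exercise = 1.252570; V(1,1) = max -> 2.280339
  V(0,0) = exp(-r*dt) * [p*8.410464 + (1-p)*2.280339] = 5.282160; exercise = 4.650000; V(0,0) = max -> 5.282160

Answer: Price = V(0,0) = 5.2822


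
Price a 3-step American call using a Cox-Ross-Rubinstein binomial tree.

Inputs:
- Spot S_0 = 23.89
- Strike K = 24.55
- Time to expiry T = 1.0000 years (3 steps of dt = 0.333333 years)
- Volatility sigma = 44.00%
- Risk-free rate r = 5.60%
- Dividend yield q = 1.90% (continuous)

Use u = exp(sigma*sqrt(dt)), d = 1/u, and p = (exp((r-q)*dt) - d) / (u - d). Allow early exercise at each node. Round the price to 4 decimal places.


Answer: Price = V(0,0) = 4.4984

Derivation:
dt = T/N = 0.333333
u = exp(sigma*sqrt(dt)) = 1.289216; d = 1/u = 0.775665
p = (exp((r-q)*dt) - d) / (u - d) = 0.460995
Discount per step: exp(-r*dt) = 0.981506
Stock lattice S(k, i) with i counting down-moves:
  k=0: S(0,0) = 23.8900
  k=1: S(1,0) = 30.7994; S(1,1) = 18.5306
  k=2: S(2,0) = 39.7070; S(2,1) = 23.8900; S(2,2) = 14.3736
  k=3: S(3,0) = 51.1909; S(3,1) = 30.7994; S(3,2) = 18.5306; S(3,3) = 11.1491
Terminal payoffs V(N, i) = max(S_T - K, 0):
  V(3,0) = 26.640927; V(3,1) = 6.249365; V(3,2) = 0.000000; V(3,3) = 0.000000
Backward induction: V(k, i) = exp(-r*dt) * [p * V(k+1, i) + (1-p) * V(k+1, i+1)]; then take max(V_cont, immediate exercise) for American.
  V(2,0) = exp(-r*dt) * [p*26.640927 + (1-p)*6.249365] = 15.360361; exercise = 15.157028; V(2,0) = max -> 15.360361
  V(2,1) = exp(-r*dt) * [p*6.249365 + (1-p)*0.000000] = 2.827650; exercise = 0.000000; V(2,1) = max -> 2.827650
  V(2,2) = exp(-r*dt) * [p*0.000000 + (1-p)*0.000000] = 0.000000; exercise = 0.000000; V(2,2) = max -> 0.000000
  V(1,0) = exp(-r*dt) * [p*15.360361 + (1-p)*2.827650] = 8.446031; exercise = 6.249365; V(1,0) = max -> 8.446031
  V(1,1) = exp(-r*dt) * [p*2.827650 + (1-p)*0.000000] = 1.279426; exercise = 0.000000; V(1,1) = max -> 1.279426
  V(0,0) = exp(-r*dt) * [p*8.446031 + (1-p)*1.279426] = 4.498438; exercise = 0.000000; V(0,0) = max -> 4.498438


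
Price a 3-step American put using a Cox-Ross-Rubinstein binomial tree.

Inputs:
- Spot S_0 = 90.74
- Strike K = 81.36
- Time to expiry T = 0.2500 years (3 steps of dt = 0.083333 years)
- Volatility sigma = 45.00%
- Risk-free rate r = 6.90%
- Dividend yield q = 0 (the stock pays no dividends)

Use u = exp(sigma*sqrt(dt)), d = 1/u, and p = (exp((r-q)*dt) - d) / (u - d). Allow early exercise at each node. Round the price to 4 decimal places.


dt = T/N = 0.083333
u = exp(sigma*sqrt(dt)) = 1.138719; d = 1/u = 0.878180
p = (exp((r-q)*dt) - d) / (u - d) = 0.489703
Discount per step: exp(-r*dt) = 0.994266
Stock lattice S(k, i) with i counting down-moves:
  k=0: S(0,0) = 90.7400
  k=1: S(1,0) = 103.3273; S(1,1) = 79.6860
  k=2: S(2,0) = 117.6608; S(2,1) = 90.7400; S(2,2) = 69.9787
  k=3: S(3,0) = 133.9826; S(3,1) = 103.3273; S(3,2) = 79.6860; S(3,3) = 61.4539
Terminal payoffs V(N, i) = max(K - S_T, 0):
  V(3,0) = 0.000000; V(3,1) = 0.000000; V(3,2) = 1.673956; V(3,3) = 19.906128
Backward induction: V(k, i) = exp(-r*dt) * [p * V(k+1, i) + (1-p) * V(k+1, i+1)]; then take max(V_cont, immediate exercise) for American.
  V(2,0) = exp(-r*dt) * [p*0.000000 + (1-p)*0.000000] = 0.000000; exercise = 0.000000; V(2,0) = max -> 0.000000
  V(2,1) = exp(-r*dt) * [p*0.000000 + (1-p)*1.673956] = 0.849317; exercise = 0.000000; V(2,1) = max -> 0.849317
  V(2,2) = exp(-r*dt) * [p*1.673956 + (1-p)*19.906128] = 10.914840; exercise = 11.381318; V(2,2) = max -> 11.381318
  V(1,0) = exp(-r*dt) * [p*0.000000 + (1-p)*0.849317] = 0.430919; exercise = 0.000000; V(1,0) = max -> 0.430919
  V(1,1) = exp(-r*dt) * [p*0.849317 + (1-p)*11.381318] = 6.188083; exercise = 1.673956; V(1,1) = max -> 6.188083
  V(0,0) = exp(-r*dt) * [p*0.430919 + (1-p)*6.188083] = 3.349469; exercise = 0.000000; V(0,0) = max -> 3.349469

Answer: Price = V(0,0) = 3.3495


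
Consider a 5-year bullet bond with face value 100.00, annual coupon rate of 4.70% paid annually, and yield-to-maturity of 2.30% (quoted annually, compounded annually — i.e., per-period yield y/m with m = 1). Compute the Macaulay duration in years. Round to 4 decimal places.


Coupon per period c = face * coupon_rate / m = 4.700000
Periods per year m = 1; per-period yield y/m = 0.023000
Number of cashflows N = 5
Cashflows (t years, CF_t, discount factor 1/(1+y/m)^(m*t), PV):
  t = 1.0000: CF_t = 4.700000, DF = 0.977517, PV = 4.594330
  t = 2.0000: CF_t = 4.700000, DF = 0.955540, PV = 4.491037
  t = 3.0000: CF_t = 4.700000, DF = 0.934056, PV = 4.390065
  t = 4.0000: CF_t = 4.700000, DF = 0.913056, PV = 4.291364
  t = 5.0000: CF_t = 104.700000, DF = 0.892528, PV = 93.447678
Price P = sum_t PV_t = 111.214473
Macaulay numerator sum_t t * PV_t:
  t * PV_t at t = 1.0000: 4.594330
  t * PV_t at t = 2.0000: 8.982073
  t * PV_t at t = 3.0000: 13.170195
  t * PV_t at t = 4.0000: 17.165455
  t * PV_t at t = 5.0000: 467.238389
Macaulay duration D = (sum_t t * PV_t) / P = 511.150442 / 111.214473 = 4.596078

Answer: Macaulay duration = 4.5961 years


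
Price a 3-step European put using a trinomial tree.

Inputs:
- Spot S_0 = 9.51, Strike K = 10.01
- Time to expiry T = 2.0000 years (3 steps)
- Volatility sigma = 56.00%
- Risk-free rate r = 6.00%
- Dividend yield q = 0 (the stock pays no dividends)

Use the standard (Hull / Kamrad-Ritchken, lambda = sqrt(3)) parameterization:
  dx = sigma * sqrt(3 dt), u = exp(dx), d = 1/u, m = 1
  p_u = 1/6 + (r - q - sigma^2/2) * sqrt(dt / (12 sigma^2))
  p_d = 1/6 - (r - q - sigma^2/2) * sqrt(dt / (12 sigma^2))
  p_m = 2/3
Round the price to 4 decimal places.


dt = T/N = 0.666667; dx = sigma*sqrt(3*dt) = 0.791960
u = exp(dx) = 2.207718; d = 1/u = 0.452956
p_u = 0.125924, p_m = 0.666667, p_d = 0.207409
Discount per step: exp(-r*dt) = 0.960789
Stock lattice S(k, j) with j the centered position index:
  k=0: S(0,+0) = 9.5100
  k=1: S(1,-1) = 4.3076; S(1,+0) = 9.5100; S(1,+1) = 20.9954
  k=2: S(2,-2) = 1.9512; S(2,-1) = 4.3076; S(2,+0) = 9.5100; S(2,+1) = 20.9954; S(2,+2) = 46.3519
  k=3: S(3,-3) = 0.8838; S(3,-2) = 1.9512; S(3,-1) = 4.3076; S(3,+0) = 9.5100; S(3,+1) = 20.9954; S(3,+2) = 46.3519; S(3,+3) = 102.3320
Terminal payoffs V(N, j) = max(K - S_T, 0):
  V(3,-3) = 9.126209; V(3,-2) = 8.058839; V(3,-1) = 5.702385; V(3,+0) = 0.500000; V(3,+1) = 0.000000; V(3,+2) = 0.000000; V(3,+3) = 0.000000
Backward induction: V(k, j) = exp(-r*dt) * [p_u * V(k+1, j+1) + p_m * V(k+1, j) + p_d * V(k+1, j-1)]
  V(2,-2) = exp(-r*dt) * [p_u*5.702385 + p_m*8.058839 + p_d*9.126209] = 7.670451
  V(2,-1) = exp(-r*dt) * [p_u*0.500000 + p_m*5.702385 + p_d*8.058839] = 5.318961
  V(2,+0) = exp(-r*dt) * [p_u*0.000000 + p_m*0.500000 + p_d*5.702385] = 1.456617
  V(2,+1) = exp(-r*dt) * [p_u*0.000000 + p_m*0.000000 + p_d*0.500000] = 0.099638
  V(2,+2) = exp(-r*dt) * [p_u*0.000000 + p_m*0.000000 + p_d*0.000000] = 0.000000
  V(1,-1) = exp(-r*dt) * [p_u*1.456617 + p_m*5.318961 + p_d*7.670451] = 5.111708
  V(1,+0) = exp(-r*dt) * [p_u*0.099638 + p_m*1.456617 + p_d*5.318961] = 2.005002
  V(1,+1) = exp(-r*dt) * [p_u*0.000000 + p_m*0.099638 + p_d*1.456617] = 0.354091
  V(0,+0) = exp(-r*dt) * [p_u*0.354091 + p_m*2.005002 + p_d*5.111708] = 2.345742

Answer: Price = V(0,0) = 2.3457


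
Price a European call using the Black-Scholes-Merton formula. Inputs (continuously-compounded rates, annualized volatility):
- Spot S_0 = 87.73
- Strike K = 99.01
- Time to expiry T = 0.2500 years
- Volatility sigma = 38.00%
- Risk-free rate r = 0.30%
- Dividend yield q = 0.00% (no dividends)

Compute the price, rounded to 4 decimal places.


Answer: Price = 2.8233

Derivation:
d1 = (ln(S/K) + (r - q + 0.5*sigma^2) * T) / (sigma * sqrt(T)) = -0.53766810
d2 = d1 - sigma * sqrt(T) = -0.72766810
exp(-rT) = 0.99925028; exp(-qT) = 1.00000000
C = S_0 * exp(-qT) * N(d1) - K * exp(-rT) * N(d2)
N(d1) = 0.29540310; N(d2) = 0.23340839
C = 87.7300 * 1.00000000 * 0.29540310 - 99.0100 * 0.99925028 * 0.23340839 = 2.8233


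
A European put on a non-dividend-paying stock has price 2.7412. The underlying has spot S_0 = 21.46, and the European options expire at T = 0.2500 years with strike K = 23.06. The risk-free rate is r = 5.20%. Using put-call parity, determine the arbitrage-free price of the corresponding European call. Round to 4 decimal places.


Answer: Call price = 1.4390

Derivation:
Put-call parity: C - P = S_0 * exp(-qT) - K * exp(-rT).
S_0 * exp(-qT) = 21.4600 * 1.00000000 = 21.46000000
K * exp(-rT) = 23.0600 * 0.98708414 = 22.76216015
C = P + S*exp(-qT) - K*exp(-rT)
C = 2.7412 + 21.46000000 - 22.76216015 = 1.4390


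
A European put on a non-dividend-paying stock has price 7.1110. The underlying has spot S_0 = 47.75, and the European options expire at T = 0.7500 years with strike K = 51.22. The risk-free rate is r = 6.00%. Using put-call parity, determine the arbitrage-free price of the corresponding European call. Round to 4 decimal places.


Answer: Call price = 5.8948

Derivation:
Put-call parity: C - P = S_0 * exp(-qT) - K * exp(-rT).
S_0 * exp(-qT) = 47.7500 * 1.00000000 = 47.75000000
K * exp(-rT) = 51.2200 * 0.95599748 = 48.96619102
C = P + S*exp(-qT) - K*exp(-rT)
C = 7.1110 + 47.75000000 - 48.96619102 = 5.8948


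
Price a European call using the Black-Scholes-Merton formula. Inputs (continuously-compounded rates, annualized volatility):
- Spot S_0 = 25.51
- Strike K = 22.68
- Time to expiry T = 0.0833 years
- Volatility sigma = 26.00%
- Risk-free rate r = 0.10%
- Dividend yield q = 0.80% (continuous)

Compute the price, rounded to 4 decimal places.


Answer: Price = 2.8610

Derivation:
d1 = (ln(S/K) + (r - q + 0.5*sigma^2) * T) / (sigma * sqrt(T)) = 1.59673053
d2 = d1 - sigma * sqrt(T) = 1.52169001
exp(-rT) = 0.99991670; exp(-qT) = 0.99933382
C = S_0 * exp(-qT) * N(d1) - K * exp(-rT) * N(d2)
N(d1) = 0.94483711; N(d2) = 0.93595661
C = 25.5100 * 0.99933382 * 0.94483711 - 22.6800 * 0.99991670 * 0.93595661 = 2.8610


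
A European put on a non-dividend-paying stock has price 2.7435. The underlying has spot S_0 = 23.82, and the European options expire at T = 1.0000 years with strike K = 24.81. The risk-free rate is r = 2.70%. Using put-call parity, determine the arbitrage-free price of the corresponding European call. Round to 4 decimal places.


Answer: Call price = 2.4144

Derivation:
Put-call parity: C - P = S_0 * exp(-qT) - K * exp(-rT).
S_0 * exp(-qT) = 23.8200 * 1.00000000 = 23.82000000
K * exp(-rT) = 24.8100 * 0.97336124 = 24.14909240
C = P + S*exp(-qT) - K*exp(-rT)
C = 2.7435 + 23.82000000 - 24.14909240 = 2.4144


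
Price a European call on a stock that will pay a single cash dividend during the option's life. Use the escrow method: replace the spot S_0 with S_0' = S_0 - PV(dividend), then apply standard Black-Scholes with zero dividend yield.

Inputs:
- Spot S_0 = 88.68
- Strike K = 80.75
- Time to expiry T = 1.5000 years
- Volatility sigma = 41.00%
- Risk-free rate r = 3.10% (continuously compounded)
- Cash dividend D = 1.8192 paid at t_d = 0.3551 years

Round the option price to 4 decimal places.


Answer: Price = 21.6010

Derivation:
PV(D) = D * exp(-r * t_d) = 1.8192 * 0.98905227 = 1.79928388
S_0' = S_0 - PV(D) = 88.6800 - 1.79928388 = 86.88071612
d1 = (ln(S_0'/K) + (r + sigma^2/2)*T) / (sigma*sqrt(T)) = 0.48940633
d2 = d1 - sigma*sqrt(T) = -0.01273907
exp(-rT) = 0.95456456
N(d1) = 0.68772297; N(d2) = 0.49491799
C = S_0' * N(d1) - K * exp(-rT) * N(d2) = 86.88071612 * 0.68772297 - 80.7500 * 0.95456456 * 0.49491799 = 21.6010


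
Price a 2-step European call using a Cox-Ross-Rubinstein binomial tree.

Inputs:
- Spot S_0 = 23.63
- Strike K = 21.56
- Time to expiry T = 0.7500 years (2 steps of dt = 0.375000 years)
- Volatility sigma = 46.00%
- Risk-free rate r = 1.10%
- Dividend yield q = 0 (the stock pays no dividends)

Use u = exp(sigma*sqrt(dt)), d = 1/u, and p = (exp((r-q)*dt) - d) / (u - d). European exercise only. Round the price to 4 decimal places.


Answer: Price = V(0,0) = 4.7934

Derivation:
dt = T/N = 0.375000
u = exp(sigma*sqrt(dt)) = 1.325370; d = 1/u = 0.754507
p = (exp((r-q)*dt) - d) / (u - d) = 0.437280
Discount per step: exp(-r*dt) = 0.995883
Stock lattice S(k, i) with i counting down-moves:
  k=0: S(0,0) = 23.6300
  k=1: S(1,0) = 31.3185; S(1,1) = 17.8290
  k=2: S(2,0) = 41.5086; S(2,1) = 23.6300; S(2,2) = 13.4521
Terminal payoffs V(N, i) = max(S_T - K, 0):
  V(2,0) = 19.948563; V(2,1) = 2.070000; V(2,2) = 0.000000
Backward induction: V(k, i) = exp(-r*dt) * [p * V(k+1, i) + (1-p) * V(k+1, i+1)].
  V(1,0) = exp(-r*dt) * [p*19.948563 + (1-p)*2.070000] = 9.847234
  V(1,1) = exp(-r*dt) * [p*2.070000 + (1-p)*0.000000] = 0.901443
  V(0,0) = exp(-r*dt) * [p*9.847234 + (1-p)*0.901443] = 4.793445


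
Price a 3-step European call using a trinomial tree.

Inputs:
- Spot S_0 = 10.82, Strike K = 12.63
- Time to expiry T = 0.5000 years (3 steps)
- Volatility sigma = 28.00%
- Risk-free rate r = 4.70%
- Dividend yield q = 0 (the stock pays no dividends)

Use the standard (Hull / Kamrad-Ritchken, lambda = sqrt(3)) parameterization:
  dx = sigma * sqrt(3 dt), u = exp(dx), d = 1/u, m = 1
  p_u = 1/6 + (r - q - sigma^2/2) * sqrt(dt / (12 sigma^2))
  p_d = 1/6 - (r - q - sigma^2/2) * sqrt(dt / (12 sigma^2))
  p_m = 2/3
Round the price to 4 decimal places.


Answer: Price = V(0,0) = 0.3594

Derivation:
dt = T/N = 0.166667; dx = sigma*sqrt(3*dt) = 0.197990
u = exp(dx) = 1.218950; d = 1/u = 0.820378
p_u = 0.169950, p_m = 0.666667, p_d = 0.163384
Discount per step: exp(-r*dt) = 0.992197
Stock lattice S(k, j) with j the centered position index:
  k=0: S(0,+0) = 10.8200
  k=1: S(1,-1) = 8.8765; S(1,+0) = 10.8200; S(1,+1) = 13.1890
  k=2: S(2,-2) = 7.2821; S(2,-1) = 8.8765; S(2,+0) = 10.8200; S(2,+1) = 13.1890; S(2,+2) = 16.0768
  k=3: S(3,-3) = 5.9741; S(3,-2) = 7.2821; S(3,-1) = 8.8765; S(3,+0) = 10.8200; S(3,+1) = 13.1890; S(3,+2) = 16.0768; S(3,+3) = 19.5968
Terminal payoffs V(N, j) = max(S_T - K, 0):
  V(3,-3) = 0.000000; V(3,-2) = 0.000000; V(3,-1) = 0.000000; V(3,+0) = 0.000000; V(3,+1) = 0.559040; V(3,+2) = 3.446781; V(3,+3) = 6.966794
Backward induction: V(k, j) = exp(-r*dt) * [p_u * V(k+1, j+1) + p_m * V(k+1, j) + p_d * V(k+1, j-1)]
  V(2,-2) = exp(-r*dt) * [p_u*0.000000 + p_m*0.000000 + p_d*0.000000] = 0.000000
  V(2,-1) = exp(-r*dt) * [p_u*0.000000 + p_m*0.000000 + p_d*0.000000] = 0.000000
  V(2,+0) = exp(-r*dt) * [p_u*0.559040 + p_m*0.000000 + p_d*0.000000] = 0.094267
  V(2,+1) = exp(-r*dt) * [p_u*3.446781 + p_m*0.559040 + p_d*0.000000] = 0.950994
  V(2,+2) = exp(-r*dt) * [p_u*6.966794 + p_m*3.446781 + p_d*0.559040] = 3.545316
  V(1,-1) = exp(-r*dt) * [p_u*0.094267 + p_m*0.000000 + p_d*0.000000] = 0.015896
  V(1,+0) = exp(-r*dt) * [p_u*0.950994 + p_m*0.094267 + p_d*0.000000] = 0.222715
  V(1,+1) = exp(-r*dt) * [p_u*3.545316 + p_m*0.950994 + p_d*0.094267] = 1.242154
  V(0,+0) = exp(-r*dt) * [p_u*1.242154 + p_m*0.222715 + p_d*0.015896] = 0.359351


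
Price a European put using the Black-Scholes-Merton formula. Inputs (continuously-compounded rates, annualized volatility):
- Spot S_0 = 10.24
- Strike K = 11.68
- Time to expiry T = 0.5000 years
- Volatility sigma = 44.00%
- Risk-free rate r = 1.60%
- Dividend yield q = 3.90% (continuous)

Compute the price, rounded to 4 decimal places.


Answer: Price = 2.2468

Derivation:
d1 = (ln(S/K) + (r - q + 0.5*sigma^2) * T) / (sigma * sqrt(T)) = -0.30430134
d2 = d1 - sigma * sqrt(T) = -0.61542832
exp(-rT) = 0.99203191; exp(-qT) = 0.98068890
P = K * exp(-rT) * N(-d2) - S_0 * exp(-qT) * N(-d1)
N(-d1) = 0.61955084; N(-d2) = 0.73086405
P = 11.6800 * 0.99203191 * 0.73086405 - 10.2400 * 0.98068890 * 0.61955084 = 2.2468


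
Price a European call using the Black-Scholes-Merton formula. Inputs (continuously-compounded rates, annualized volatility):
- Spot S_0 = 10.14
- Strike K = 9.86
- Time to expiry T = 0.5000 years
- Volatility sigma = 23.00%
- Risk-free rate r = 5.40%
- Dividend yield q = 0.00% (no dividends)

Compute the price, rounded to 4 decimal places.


d1 = (ln(S/K) + (r - q + 0.5*sigma^2) * T) / (sigma * sqrt(T)) = 0.41951003
d2 = d1 - sigma * sqrt(T) = 0.25687547
exp(-rT) = 0.97336124; exp(-qT) = 1.00000000
C = S_0 * exp(-qT) * N(d1) - K * exp(-rT) * N(d2)
N(d1) = 0.66257829; N(d2) = 0.60136255
C = 10.1400 * 1.00000000 * 0.66257829 - 9.8600 * 0.97336124 * 0.60136255 = 0.9471

Answer: Price = 0.9471


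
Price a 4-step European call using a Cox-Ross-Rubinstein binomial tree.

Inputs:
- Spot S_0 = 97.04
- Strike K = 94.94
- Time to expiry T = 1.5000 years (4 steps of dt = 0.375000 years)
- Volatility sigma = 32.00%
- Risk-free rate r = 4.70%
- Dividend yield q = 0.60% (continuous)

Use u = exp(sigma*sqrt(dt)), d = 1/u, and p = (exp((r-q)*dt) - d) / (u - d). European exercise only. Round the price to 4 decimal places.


dt = T/N = 0.375000
u = exp(sigma*sqrt(dt)) = 1.216477; d = 1/u = 0.822046
p = (exp((r-q)*dt) - d) / (u - d) = 0.490448
Discount per step: exp(-r*dt) = 0.982529
Stock lattice S(k, i) with i counting down-moves:
  k=0: S(0,0) = 97.0400
  k=1: S(1,0) = 118.0470; S(1,1) = 79.7713
  k=2: S(2,0) = 143.6014; S(2,1) = 97.0400; S(2,2) = 65.5757
  k=3: S(3,0) = 174.6879; S(3,1) = 118.0470; S(3,2) = 79.7713; S(3,3) = 53.9062
  k=4: S(4,0) = 212.5038; S(4,1) = 143.6014; S(4,2) = 97.0400; S(4,3) = 65.5757; S(4,4) = 44.3134
Terminal payoffs V(N, i) = max(S_T - K, 0):
  V(4,0) = 117.563824; V(4,1) = 48.661431; V(4,2) = 2.100000; V(4,3) = 0.000000; V(4,4) = 0.000000
Backward induction: V(k, i) = exp(-r*dt) * [p * V(k+1, i) + (1-p) * V(k+1, i+1)].
  V(3,0) = exp(-r*dt) * [p*117.563824 + (1-p)*48.661431] = 81.013926
  V(3,1) = exp(-r*dt) * [p*48.661431 + (1-p)*2.100000] = 24.500303
  V(3,2) = exp(-r*dt) * [p*2.100000 + (1-p)*0.000000] = 1.011947
  V(3,3) = exp(-r*dt) * [p*0.000000 + (1-p)*0.000000] = 0.000000
  V(2,0) = exp(-r*dt) * [p*81.013926 + (1-p)*24.500303] = 51.305014
  V(2,1) = exp(-r*dt) * [p*24.500303 + (1-p)*1.011947] = 12.312820
  V(2,2) = exp(-r*dt) * [p*1.011947 + (1-p)*0.000000] = 0.487636
  V(1,0) = exp(-r*dt) * [p*51.305014 + (1-p)*12.312820] = 30.887240
  V(1,1) = exp(-r*dt) * [p*12.312820 + (1-p)*0.487636] = 6.177429
  V(0,0) = exp(-r*dt) * [p*30.887240 + (1-p)*6.177429] = 17.976652

Answer: Price = V(0,0) = 17.9767


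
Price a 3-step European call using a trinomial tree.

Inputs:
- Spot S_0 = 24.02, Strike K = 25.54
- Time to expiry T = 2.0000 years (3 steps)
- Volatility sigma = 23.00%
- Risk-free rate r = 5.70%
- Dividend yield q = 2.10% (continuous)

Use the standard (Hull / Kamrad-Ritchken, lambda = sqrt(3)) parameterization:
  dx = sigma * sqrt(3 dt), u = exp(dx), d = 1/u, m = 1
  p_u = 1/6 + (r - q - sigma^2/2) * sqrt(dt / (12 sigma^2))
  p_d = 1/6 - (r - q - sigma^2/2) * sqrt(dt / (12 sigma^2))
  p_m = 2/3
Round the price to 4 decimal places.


dt = T/N = 0.666667; dx = sigma*sqrt(3*dt) = 0.325269
u = exp(dx) = 1.384403; d = 1/u = 0.722333
p_u = 0.176453, p_m = 0.666667, p_d = 0.156880
Discount per step: exp(-r*dt) = 0.962713
Stock lattice S(k, j) with j the centered position index:
  k=0: S(0,+0) = 24.0200
  k=1: S(1,-1) = 17.3504; S(1,+0) = 24.0200; S(1,+1) = 33.2534
  k=2: S(2,-2) = 12.5328; S(2,-1) = 17.3504; S(2,+0) = 24.0200; S(2,+1) = 33.2534; S(2,+2) = 46.0361
  k=3: S(3,-3) = 9.0528; S(3,-2) = 12.5328; S(3,-1) = 17.3504; S(3,+0) = 24.0200; S(3,+1) = 33.2534; S(3,+2) = 46.0361; S(3,+3) = 63.7325
Terminal payoffs V(N, j) = max(S_T - K, 0):
  V(3,-3) = 0.000000; V(3,-2) = 0.000000; V(3,-1) = 0.000000; V(3,+0) = 0.000000; V(3,+1) = 7.713364; V(3,+2) = 20.496062; V(3,+3) = 38.192471
Backward induction: V(k, j) = exp(-r*dt) * [p_u * V(k+1, j+1) + p_m * V(k+1, j) + p_d * V(k+1, j-1)]
  V(2,-2) = exp(-r*dt) * [p_u*0.000000 + p_m*0.000000 + p_d*0.000000] = 0.000000
  V(2,-1) = exp(-r*dt) * [p_u*0.000000 + p_m*0.000000 + p_d*0.000000] = 0.000000
  V(2,+0) = exp(-r*dt) * [p_u*7.713364 + p_m*0.000000 + p_d*0.000000] = 1.310300
  V(2,+1) = exp(-r*dt) * [p_u*20.496062 + p_m*7.713364 + p_d*0.000000] = 8.432252
  V(2,+2) = exp(-r*dt) * [p_u*38.192471 + p_m*20.496062 + p_d*7.713364] = 20.807409
  V(1,-1) = exp(-r*dt) * [p_u*1.310300 + p_m*0.000000 + p_d*0.000000] = 0.222586
  V(1,+0) = exp(-r*dt) * [p_u*8.432252 + p_m*1.310300 + p_d*0.000000] = 2.273382
  V(1,+1) = exp(-r*dt) * [p_u*20.807409 + p_m*8.432252 + p_d*1.310300] = 9.144425
  V(0,+0) = exp(-r*dt) * [p_u*9.144425 + p_m*2.273382 + p_d*0.222586] = 3.046094

Answer: Price = V(0,0) = 3.0461


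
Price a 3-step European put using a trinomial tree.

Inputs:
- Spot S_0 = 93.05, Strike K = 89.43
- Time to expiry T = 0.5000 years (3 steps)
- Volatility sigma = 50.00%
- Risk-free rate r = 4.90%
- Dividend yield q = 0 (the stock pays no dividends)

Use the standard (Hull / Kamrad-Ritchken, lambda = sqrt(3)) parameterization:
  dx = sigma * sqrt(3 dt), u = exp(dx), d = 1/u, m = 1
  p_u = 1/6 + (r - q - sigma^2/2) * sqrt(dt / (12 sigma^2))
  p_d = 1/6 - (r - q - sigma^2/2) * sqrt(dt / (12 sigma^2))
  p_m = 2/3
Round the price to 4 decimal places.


Answer: Price = V(0,0) = 9.3897

Derivation:
dt = T/N = 0.166667; dx = sigma*sqrt(3*dt) = 0.353553
u = exp(dx) = 1.424119; d = 1/u = 0.702189
p_u = 0.148753, p_m = 0.666667, p_d = 0.184580
Discount per step: exp(-r*dt) = 0.991867
Stock lattice S(k, j) with j the centered position index:
  k=0: S(0,+0) = 93.0500
  k=1: S(1,-1) = 65.3386; S(1,+0) = 93.0500; S(1,+1) = 132.5143
  k=2: S(2,-2) = 45.8800; S(2,-1) = 65.3386; S(2,+0) = 93.0500; S(2,+1) = 132.5143; S(2,+2) = 188.7161
  k=3: S(3,-3) = 32.2164; S(3,-2) = 45.8800; S(3,-1) = 65.3386; S(3,+0) = 93.0500; S(3,+1) = 132.5143; S(3,+2) = 188.7161; S(3,+3) = 268.7542
Terminal payoffs V(N, j) = max(K - S_T, 0):
  V(3,-3) = 57.213562; V(3,-2) = 43.549958; V(3,-1) = 24.091360; V(3,+0) = 0.000000; V(3,+1) = 0.000000; V(3,+2) = 0.000000; V(3,+3) = 0.000000
Backward induction: V(k, j) = exp(-r*dt) * [p_u * V(k+1, j+1) + p_m * V(k+1, j) + p_d * V(k+1, j-1)]
  V(2,-2) = exp(-r*dt) * [p_u*24.091360 + p_m*43.549958 + p_d*57.213562] = 42.826276
  V(2,-1) = exp(-r*dt) * [p_u*0.000000 + p_m*24.091360 + p_d*43.549958] = 23.903350
  V(2,+0) = exp(-r*dt) * [p_u*0.000000 + p_m*0.000000 + p_d*24.091360] = 4.410617
  V(2,+1) = exp(-r*dt) * [p_u*0.000000 + p_m*0.000000 + p_d*0.000000] = 0.000000
  V(2,+2) = exp(-r*dt) * [p_u*0.000000 + p_m*0.000000 + p_d*0.000000] = 0.000000
  V(1,-1) = exp(-r*dt) * [p_u*4.410617 + p_m*23.903350 + p_d*42.826276] = 24.297296
  V(1,+0) = exp(-r*dt) * [p_u*0.000000 + p_m*4.410617 + p_d*23.903350] = 7.292691
  V(1,+1) = exp(-r*dt) * [p_u*0.000000 + p_m*0.000000 + p_d*4.410617] = 0.807490
  V(0,+0) = exp(-r*dt) * [p_u*0.807490 + p_m*7.292691 + p_d*24.297296] = 9.389710


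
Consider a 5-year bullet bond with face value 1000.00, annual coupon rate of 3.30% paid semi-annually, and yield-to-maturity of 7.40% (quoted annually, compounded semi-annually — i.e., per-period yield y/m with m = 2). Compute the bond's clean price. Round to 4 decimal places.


Answer: Price = 831.2154

Derivation:
Coupon per period c = face * coupon_rate / m = 16.500000
Periods per year m = 2; per-period yield y/m = 0.037000
Number of cashflows N = 10
Cashflows (t years, CF_t, discount factor 1/(1+y/m)^(m*t), PV):
  t = 0.5000: CF_t = 16.500000, DF = 0.964320, PV = 15.911283
  t = 1.0000: CF_t = 16.500000, DF = 0.929913, PV = 15.343570
  t = 1.5000: CF_t = 16.500000, DF = 0.896734, PV = 14.796114
  t = 2.0000: CF_t = 16.500000, DF = 0.864739, PV = 14.268191
  t = 2.5000: CF_t = 16.500000, DF = 0.833885, PV = 13.759104
  t = 3.0000: CF_t = 16.500000, DF = 0.804132, PV = 13.268182
  t = 3.5000: CF_t = 16.500000, DF = 0.775441, PV = 12.794775
  t = 4.0000: CF_t = 16.500000, DF = 0.747773, PV = 12.338259
  t = 4.5000: CF_t = 16.500000, DF = 0.721093, PV = 11.898032
  t = 5.0000: CF_t = 1016.500000, DF = 0.695364, PV = 706.837886
Price P = sum_t PV_t = 831.215396


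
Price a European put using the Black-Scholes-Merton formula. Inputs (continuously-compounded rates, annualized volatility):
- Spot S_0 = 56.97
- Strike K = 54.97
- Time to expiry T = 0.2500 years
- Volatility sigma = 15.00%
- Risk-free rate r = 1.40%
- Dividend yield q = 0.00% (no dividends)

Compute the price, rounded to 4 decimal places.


Answer: Price = 0.7989

Derivation:
d1 = (ln(S/K) + (r - q + 0.5*sigma^2) * T) / (sigma * sqrt(T)) = 0.56066309
d2 = d1 - sigma * sqrt(T) = 0.48566309
exp(-rT) = 0.99650612; exp(-qT) = 1.00000000
P = K * exp(-rT) * N(-d2) - S_0 * exp(-qT) * N(-d1)
N(-d1) = 0.28751362; N(-d2) = 0.31360303
P = 54.9700 * 0.99650612 * 0.31360303 - 56.9700 * 1.00000000 * 0.28751362 = 0.7989


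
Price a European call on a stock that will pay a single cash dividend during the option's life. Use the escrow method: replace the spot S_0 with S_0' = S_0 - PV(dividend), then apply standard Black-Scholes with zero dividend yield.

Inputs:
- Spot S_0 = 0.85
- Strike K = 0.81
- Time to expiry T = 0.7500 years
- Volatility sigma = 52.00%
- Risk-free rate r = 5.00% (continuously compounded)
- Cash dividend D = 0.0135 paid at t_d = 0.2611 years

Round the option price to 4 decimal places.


PV(D) = D * exp(-r * t_d) = 0.0135 * 0.98702985 = 0.01332490
S_0' = S_0 - PV(D) = 0.8500 - 0.01332490 = 0.83667510
d1 = (ln(S_0'/K) + (r + sigma^2/2)*T) / (sigma*sqrt(T)) = 0.38038849
d2 = d1 - sigma*sqrt(T) = -0.06994472
exp(-rT) = 0.96319442
N(d1) = 0.64817147; N(d2) = 0.47211883
C = S_0' * N(d1) - K * exp(-rT) * N(d2) = 0.83667510 * 0.64817147 - 0.8100 * 0.96319442 * 0.47211883 = 0.1740

Answer: Price = 0.1740


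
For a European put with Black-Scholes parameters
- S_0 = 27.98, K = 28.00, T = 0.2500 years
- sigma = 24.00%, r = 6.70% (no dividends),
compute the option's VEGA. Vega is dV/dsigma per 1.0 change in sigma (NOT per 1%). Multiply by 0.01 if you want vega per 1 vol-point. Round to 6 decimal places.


d1 = 0.1936288255; d2 = 0.0736288255
phi(d1) = 0.3915333452; exp(-qT) = 1.0000000000; exp(-rT) = 0.9833895013
Vega = S * exp(-qT) * phi(d1) * sqrt(T) = 27.9800 * 1.0000000000 * 0.3915333452 * 0.5000000000 = 5.477551

Answer: Vega = 5.477551


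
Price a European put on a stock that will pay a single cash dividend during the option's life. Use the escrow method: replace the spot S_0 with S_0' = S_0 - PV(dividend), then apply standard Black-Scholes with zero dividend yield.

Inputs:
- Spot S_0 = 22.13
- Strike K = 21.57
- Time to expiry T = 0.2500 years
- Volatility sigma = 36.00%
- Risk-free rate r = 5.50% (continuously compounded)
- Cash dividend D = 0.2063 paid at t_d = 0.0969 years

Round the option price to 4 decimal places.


Answer: Price = 1.2458

Derivation:
PV(D) = D * exp(-r * t_d) = 0.2063 * 0.99468468 = 0.20520345
S_0' = S_0 - PV(D) = 22.1300 - 0.20520345 = 21.92479655
d1 = (ln(S_0'/K) + (r + sigma^2/2)*T) / (sigma*sqrt(T)) = 0.25702666
d2 = d1 - sigma*sqrt(T) = 0.07702666
exp(-rT) = 0.98634410
N(-d1) = 0.39857910; N(-d2) = 0.46930117
P = K * exp(-rT) * N(-d2) - S_0' * N(-d1) = 21.5700 * 0.98634410 * 0.46930117 - 21.92479655 * 0.39857910 = 1.2458
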